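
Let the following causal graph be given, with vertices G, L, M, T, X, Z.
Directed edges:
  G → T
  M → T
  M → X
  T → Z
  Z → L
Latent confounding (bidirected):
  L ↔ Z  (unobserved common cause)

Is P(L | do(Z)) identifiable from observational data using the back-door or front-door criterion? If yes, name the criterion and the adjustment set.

P(L|do(Z)): not identifiable (no BD/FD set).

desc(Z)\{Z}={L}; candidates ⊆ {G,M,T,X}.
Z↔L: latent back-door arc(s) into Z.
size 0: {}; under {} Z still reaches {G,L,M,T,X} ∋ L.
size 1: {G}, {M}, {T} …(+1); under {G} Z still reaches {L,M,T,X} ∋ L.
size 2: {G,M}, {G,T}, {G,X} …(+3); under {G,M} Z still reaches {L,T} ∋ L.
Z↔L cannot be blocked by any observed set — no back-door set.
No mediator lies on a directed Z→…→L path.
Neither criterion identifies P(L|do(Z)) in this graph.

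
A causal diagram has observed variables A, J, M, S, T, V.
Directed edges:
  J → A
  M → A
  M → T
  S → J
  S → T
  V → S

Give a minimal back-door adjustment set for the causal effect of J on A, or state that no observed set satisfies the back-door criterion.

J→A: minimal back-door set ∅.

desc(J)\{J}={A}; candidates ⊆ {M,S,T,V}.
∅: J⊥A given ∅ in G with J→· removed — back-door holds.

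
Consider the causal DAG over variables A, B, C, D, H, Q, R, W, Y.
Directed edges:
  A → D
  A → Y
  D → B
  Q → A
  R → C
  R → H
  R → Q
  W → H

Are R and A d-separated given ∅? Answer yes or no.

No — R and A are d-connected given ∅.

Bayes-Ball from R | ∅ reaches {A,B,C,D,H,Q,Y}.
A ∈ reach(R|∅) ⇒ R ⊥̸ A | ∅.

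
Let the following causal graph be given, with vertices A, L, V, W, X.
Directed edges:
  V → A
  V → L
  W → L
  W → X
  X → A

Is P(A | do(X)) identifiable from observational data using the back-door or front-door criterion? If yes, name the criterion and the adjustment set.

P(A|do(X)): backdoor, adjust for ∅.

desc(X)\{X}={A}; candidates ⊆ {L,V,W}.
∅: X⊥A given ∅ in G with X→· removed — back-door holds.
P(A|do(X)) = P(A|X) — no adjustment needed.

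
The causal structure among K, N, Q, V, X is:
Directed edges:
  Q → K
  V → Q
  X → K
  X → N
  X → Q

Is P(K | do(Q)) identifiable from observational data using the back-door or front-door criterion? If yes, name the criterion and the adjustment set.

desc(Q)\{Q}={K}; candidates ⊆ {N,V,X}.
size 0: {}; under {} Q still reaches {K,N,V,X} ∋ K.
{X}: Q⊥K given {X} in G with Q→· removed — back-door holds.
P(K|do(Q)) = Σ_{X} P(K|Q,X)·P(X).

P(K|do(Q)): backdoor, adjust for {X}.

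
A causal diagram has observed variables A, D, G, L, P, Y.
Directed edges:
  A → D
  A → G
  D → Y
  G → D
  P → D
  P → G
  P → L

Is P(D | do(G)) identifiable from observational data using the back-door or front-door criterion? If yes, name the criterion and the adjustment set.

desc(G)\{G}={D,Y}; candidates ⊆ {A,L,P}.
size 0: {}; under {} G still reaches {A,D,L,P,Y} ∋ D.
size 1: {A}, {L}, {P}; under {A} G still reaches {D,L,P,Y} ∋ D.
{A,P}: G⊥D given {A,P} in G with G→· removed — back-door holds.
P(D|do(G)) = Σ_{A,P} P(D|G,A,P)·P(A,P).

P(D|do(G)): backdoor, adjust for {A, P}.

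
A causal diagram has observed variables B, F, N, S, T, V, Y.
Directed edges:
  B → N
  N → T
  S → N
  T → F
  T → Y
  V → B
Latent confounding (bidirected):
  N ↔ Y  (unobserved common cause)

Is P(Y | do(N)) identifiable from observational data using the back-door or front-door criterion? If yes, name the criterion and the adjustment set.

P(Y|do(N)): frontdoor, adjust for {T}.

desc(N)\{N}={F,T,Y}; candidates ⊆ {B,S,V}.
N↔Y: latent back-door arc(s) into N.
size 0: {}; under {} N still reaches {B,S,V,Y} ∋ Y.
size 1: {B}, {S}, {V}; under {B} N still reaches {S,Y} ∋ Y.
size 2: {B,S}, {B,V}, {S,V}; under {B,S} N still reaches {Y} ∋ Y.
N↔Y cannot be blocked by any observed set — no back-door set.
{T}: (i) intercepts every directed N→Y path; (ii) no back-door N→{T}; (iii) {N} blocks every back-door {T}→Y. Front-door holds.
P(Y|do(N)) = Σ_{T} P(T|N) Σ_{N'} P(Y|T,N')P(N').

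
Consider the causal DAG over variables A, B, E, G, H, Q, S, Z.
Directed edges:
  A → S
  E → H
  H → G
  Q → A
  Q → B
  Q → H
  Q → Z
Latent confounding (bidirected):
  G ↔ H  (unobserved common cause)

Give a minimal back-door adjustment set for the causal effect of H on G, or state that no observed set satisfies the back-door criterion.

H→G: no observed back-door set.

desc(H)\{H}={G}; candidates ⊆ {A,B,E,Q,S,Z}.
H↔G: latent back-door arc(s) into H.
size 0: {}; under {} H still reaches {A,B,E,G,Q,S,Z} ∋ G.
size 1: {A}, {B}, {E} …(+3); under {A} H still reaches {B,E,G,Q,Z} ∋ G.
size 2: {A,B}, {A,E}, {A,Q} …(+12); under {A,B} H still reaches {E,G,Q,Z} ∋ G.
H↔G cannot be blocked by any observed set — no back-door set.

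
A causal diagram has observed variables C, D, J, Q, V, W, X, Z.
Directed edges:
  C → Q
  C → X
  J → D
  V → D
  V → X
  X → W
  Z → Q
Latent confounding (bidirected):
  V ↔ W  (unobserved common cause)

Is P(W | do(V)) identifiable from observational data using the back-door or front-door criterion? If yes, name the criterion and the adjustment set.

desc(V)\{V}={D,W,X}; candidates ⊆ {C,J,Q,Z}.
V↔W: latent back-door arc(s) into V.
size 0: {}; under {} V still reaches {W} ∋ W.
size 1: {C}, {J}, {Q} …(+1); under {C} V still reaches {W} ∋ W.
size 2: {C,J}, {C,Q}, {C,Z} …(+3); under {C,J} V still reaches {W} ∋ W.
V↔W cannot be blocked by any observed set — no back-door set.
{X}: (i) intercepts every directed V→W path; (ii) no back-door V→{X}; (iii) {V} blocks every back-door {X}→W. Front-door holds.
P(W|do(V)) = Σ_{X} P(X|V) Σ_{V'} P(W|X,V')P(V').

P(W|do(V)): frontdoor, adjust for {X}.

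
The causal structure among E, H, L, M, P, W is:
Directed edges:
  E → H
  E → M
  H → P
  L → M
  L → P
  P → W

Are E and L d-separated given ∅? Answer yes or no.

Yes — E ⊥ L | ∅.

Bayes-Ball from E | ∅ reaches {H,M,P,W}.
L ∉ reach(E|∅) ⇒ E ⊥ L | ∅.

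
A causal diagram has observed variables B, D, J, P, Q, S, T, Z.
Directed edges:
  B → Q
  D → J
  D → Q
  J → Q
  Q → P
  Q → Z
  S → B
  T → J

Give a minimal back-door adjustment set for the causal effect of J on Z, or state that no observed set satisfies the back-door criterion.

desc(J)\{J}={P,Q,Z}; candidates ⊆ {B,D,S,T}.
size 0: {}; under {} J still reaches {D,P,Q,T,Z} ∋ Z.
{D}: J⊥Z given {D} in G with J→· removed — back-door holds.

J→Z: minimal back-door set {D}.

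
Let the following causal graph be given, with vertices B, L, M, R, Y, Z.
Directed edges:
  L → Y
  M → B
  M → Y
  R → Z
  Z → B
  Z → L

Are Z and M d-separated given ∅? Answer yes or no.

Yes — Z ⊥ M | ∅.

Bayes-Ball from Z | ∅ reaches {B,L,R,Y}.
M ∉ reach(Z|∅) ⇒ Z ⊥ M | ∅.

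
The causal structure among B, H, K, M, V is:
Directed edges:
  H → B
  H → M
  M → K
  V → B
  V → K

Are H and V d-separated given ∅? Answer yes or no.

Bayes-Ball from H | ∅ reaches {B,K,M}.
V ∉ reach(H|∅) ⇒ H ⊥ V | ∅.

Yes — H ⊥ V | ∅.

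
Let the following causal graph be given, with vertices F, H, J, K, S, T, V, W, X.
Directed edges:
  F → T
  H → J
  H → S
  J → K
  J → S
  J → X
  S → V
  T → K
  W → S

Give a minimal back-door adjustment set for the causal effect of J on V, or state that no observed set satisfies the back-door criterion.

desc(J)\{J}={K,S,V,X}; candidates ⊆ {F,H,T,W}.
size 0: {}; under {} J still reaches {H,S,V} ∋ V.
{H}: J⊥V given {H} in G with J→· removed — back-door holds.

J→V: minimal back-door set {H}.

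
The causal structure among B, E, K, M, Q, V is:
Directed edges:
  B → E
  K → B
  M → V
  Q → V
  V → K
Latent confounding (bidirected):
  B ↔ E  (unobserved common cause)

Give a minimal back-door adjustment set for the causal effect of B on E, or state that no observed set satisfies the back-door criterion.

B→E: no observed back-door set.

desc(B)\{B}={E}; candidates ⊆ {K,M,Q,V}.
B↔E: latent back-door arc(s) into B.
size 0: {}; under {} B still reaches {E,K,M,Q,V} ∋ E.
size 1: {K}, {M}, {Q} …(+1); under {K} B still reaches {E} ∋ E.
size 2: {K,M}, {K,Q}, {K,V} …(+3); under {K,M} B still reaches {E} ∋ E.
B↔E cannot be blocked by any observed set — no back-door set.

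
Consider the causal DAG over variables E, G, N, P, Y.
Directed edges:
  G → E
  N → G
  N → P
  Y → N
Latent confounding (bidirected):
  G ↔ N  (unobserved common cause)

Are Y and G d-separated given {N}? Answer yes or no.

No — Y and G are d-connected given {N}.

Bayes-Ball from Y | {N} reaches {E,G}.
G ∈ reach(Y|{N}) ⇒ Y ⊥̸ G | {N}.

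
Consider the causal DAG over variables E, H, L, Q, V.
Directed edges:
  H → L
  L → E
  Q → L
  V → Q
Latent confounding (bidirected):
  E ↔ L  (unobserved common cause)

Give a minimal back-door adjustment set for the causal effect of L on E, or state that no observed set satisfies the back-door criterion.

L→E: no observed back-door set.

desc(L)\{L}={E}; candidates ⊆ {H,Q,V}.
L↔E: latent back-door arc(s) into L.
size 0: {}; under {} L still reaches {E,H,Q,V} ∋ E.
size 1: {H}, {Q}, {V}; under {H} L still reaches {E,Q,V} ∋ E.
size 2: {H,Q}, {H,V}, {Q,V}; under {H,Q} L still reaches {E} ∋ E.
L↔E cannot be blocked by any observed set — no back-door set.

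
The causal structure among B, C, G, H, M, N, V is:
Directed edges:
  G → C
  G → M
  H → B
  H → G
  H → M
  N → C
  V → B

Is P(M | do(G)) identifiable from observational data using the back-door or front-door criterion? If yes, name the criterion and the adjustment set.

desc(G)\{G}={C,M}; candidates ⊆ {B,H,N,V}.
size 0: {}; under {} G still reaches {B,H,M} ∋ M.
{H}: G⊥M given {H} in G with G→· removed — back-door holds.
P(M|do(G)) = Σ_{H} P(M|G,H)·P(H).

P(M|do(G)): backdoor, adjust for {H}.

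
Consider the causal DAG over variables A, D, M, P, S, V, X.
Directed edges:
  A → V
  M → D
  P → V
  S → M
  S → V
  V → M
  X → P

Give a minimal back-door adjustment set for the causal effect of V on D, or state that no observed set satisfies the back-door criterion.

desc(V)\{V}={D,M}; candidates ⊆ {A,P,S,X}.
size 0: {}; under {} V still reaches {A,D,M,P,S,X} ∋ D.
{S}: V⊥D given {S} in G with V→· removed — back-door holds.

V→D: minimal back-door set {S}.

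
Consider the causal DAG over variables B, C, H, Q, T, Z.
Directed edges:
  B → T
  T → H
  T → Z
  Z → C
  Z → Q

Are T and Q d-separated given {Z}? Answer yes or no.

Bayes-Ball from T | {Z} reaches {B,H}.
Q ∉ reach(T|{Z}) ⇒ T ⊥ Q | {Z}.

Yes — T ⊥ Q | {Z}.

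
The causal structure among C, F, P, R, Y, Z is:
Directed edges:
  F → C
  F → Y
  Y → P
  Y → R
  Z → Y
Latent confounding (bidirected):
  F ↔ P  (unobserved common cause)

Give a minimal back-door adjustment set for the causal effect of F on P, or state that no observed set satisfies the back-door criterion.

F→P: no observed back-door set.

desc(F)\{F}={C,P,R,Y}; candidates ⊆ {Z}.
F↔P: latent back-door arc(s) into F.
size 0: {}; under {} F still reaches {P} ∋ P.
size 1: {Z}; under {Z} F still reaches {P} ∋ P.
F↔P cannot be blocked by any observed set — no back-door set.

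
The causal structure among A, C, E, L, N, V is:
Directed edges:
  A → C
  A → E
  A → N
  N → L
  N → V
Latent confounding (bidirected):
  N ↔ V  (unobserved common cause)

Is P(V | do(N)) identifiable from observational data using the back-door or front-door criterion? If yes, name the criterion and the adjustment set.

P(V|do(N)): not identifiable (no BD/FD set).

desc(N)\{N}={L,V}; candidates ⊆ {A,C,E}.
N↔V: latent back-door arc(s) into N.
size 0: {}; under {} N still reaches {A,C,E,V} ∋ V.
size 1: {A}, {C}, {E}; under {A} N still reaches {V} ∋ V.
size 2: {A,C}, {A,E}, {C,E}; under {A,C} N still reaches {V} ∋ V.
N↔V cannot be blocked by any observed set — no back-door set.
No mediator lies on a directed N→…→V path.
Neither criterion identifies P(V|do(N)) in this graph.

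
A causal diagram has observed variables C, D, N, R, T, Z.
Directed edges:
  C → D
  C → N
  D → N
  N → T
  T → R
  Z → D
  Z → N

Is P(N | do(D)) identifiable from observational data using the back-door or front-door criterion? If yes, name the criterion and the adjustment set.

desc(D)\{D}={N,R,T}; candidates ⊆ {C,Z}.
size 0: {}; under {} D still reaches {C,N,R,T,Z} ∋ N.
size 1: {C}, {Z}; under {C} D still reaches {N,R,T,Z} ∋ N.
{C,Z}: D⊥N given {C,Z} in G with D→· removed — back-door holds.
P(N|do(D)) = Σ_{C,Z} P(N|D,C,Z)·P(C,Z).

P(N|do(D)): backdoor, adjust for {C, Z}.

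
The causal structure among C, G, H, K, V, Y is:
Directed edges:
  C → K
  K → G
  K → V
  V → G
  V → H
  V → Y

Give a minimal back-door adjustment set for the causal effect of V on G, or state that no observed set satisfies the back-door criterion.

V→G: minimal back-door set {K}.

desc(V)\{V}={G,H,Y}; candidates ⊆ {C,K}.
size 0: {}; under {} V still reaches {C,G,K} ∋ G.
{K}: V⊥G given {K} in G with V→· removed — back-door holds.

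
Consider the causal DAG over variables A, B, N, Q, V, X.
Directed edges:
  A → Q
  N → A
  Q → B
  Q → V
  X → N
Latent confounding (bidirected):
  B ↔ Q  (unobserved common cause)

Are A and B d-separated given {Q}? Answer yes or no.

No — A and B are d-connected given {Q}.

Bayes-Ball from A | {Q} reaches {B,N,X}.
B ∈ reach(A|{Q}) ⇒ A ⊥̸ B | {Q}.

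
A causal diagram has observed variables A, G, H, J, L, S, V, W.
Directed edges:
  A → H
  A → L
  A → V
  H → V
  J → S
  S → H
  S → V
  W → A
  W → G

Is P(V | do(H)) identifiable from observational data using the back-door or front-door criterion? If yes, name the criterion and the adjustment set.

P(V|do(H)): backdoor, adjust for {A, S}.

desc(H)\{H}={V}; candidates ⊆ {A,G,J,L,S,W}.
size 0: {}; under {} H still reaches {A,G,J,L,S,V,W} ∋ V.
size 1: {A}, {G}, {J} …(+3); under {A} H still reaches {J,S,V} ∋ V.
{A,S}: H⊥V given {A,S} in G with H→· removed — back-door holds.
P(V|do(H)) = Σ_{A,S} P(V|H,A,S)·P(A,S).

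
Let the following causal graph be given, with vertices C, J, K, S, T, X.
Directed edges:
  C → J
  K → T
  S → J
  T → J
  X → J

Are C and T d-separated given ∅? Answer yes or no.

Yes — C ⊥ T | ∅.

Bayes-Ball from C | ∅ reaches {J}.
T ∉ reach(C|∅) ⇒ C ⊥ T | ∅.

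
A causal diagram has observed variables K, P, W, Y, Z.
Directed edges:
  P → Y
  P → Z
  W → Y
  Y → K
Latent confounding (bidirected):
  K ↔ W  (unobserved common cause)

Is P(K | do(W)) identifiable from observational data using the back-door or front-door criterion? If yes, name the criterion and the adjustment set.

P(K|do(W)): frontdoor, adjust for {Y}.

desc(W)\{W}={K,Y}; candidates ⊆ {P,Z}.
W↔K: latent back-door arc(s) into W.
size 0: {}; under {} W still reaches {K} ∋ K.
size 1: {P}, {Z}; under {P} W still reaches {K} ∋ K.
size 2: {P,Z}; under {P,Z} W still reaches {K} ∋ K.
W↔K cannot be blocked by any observed set — no back-door set.
{Y}: (i) intercepts every directed W→K path; (ii) no back-door W→{Y}; (iii) {W} blocks every back-door {Y}→K. Front-door holds.
P(K|do(W)) = Σ_{Y} P(Y|W) Σ_{W'} P(K|Y,W')P(W').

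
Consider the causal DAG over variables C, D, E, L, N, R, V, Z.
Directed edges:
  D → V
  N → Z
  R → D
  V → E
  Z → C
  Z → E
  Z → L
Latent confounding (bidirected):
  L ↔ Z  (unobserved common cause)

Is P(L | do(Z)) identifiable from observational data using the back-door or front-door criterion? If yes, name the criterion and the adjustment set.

desc(Z)\{Z}={C,E,L}; candidates ⊆ {D,N,R,V}.
Z↔L: latent back-door arc(s) into Z.
size 0: {}; under {} Z still reaches {L,N} ∋ L.
size 1: {D}, {N}, {R} …(+1); under {D} Z still reaches {L,N} ∋ L.
size 2: {D,N}, {D,R}, {D,V} …(+3); under {D,N} Z still reaches {L} ∋ L.
Z↔L cannot be blocked by any observed set — no back-door set.
No mediator lies on a directed Z→…→L path.
Neither criterion identifies P(L|do(Z)) in this graph.

P(L|do(Z)): not identifiable (no BD/FD set).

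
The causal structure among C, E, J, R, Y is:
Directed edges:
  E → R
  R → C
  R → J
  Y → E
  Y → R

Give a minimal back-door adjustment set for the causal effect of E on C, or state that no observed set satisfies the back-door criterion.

desc(E)\{E}={C,J,R}; candidates ⊆ {Y}.
size 0: {}; under {} E still reaches {C,J,R,Y} ∋ C.
{Y}: E⊥C given {Y} in G with E→· removed — back-door holds.

E→C: minimal back-door set {Y}.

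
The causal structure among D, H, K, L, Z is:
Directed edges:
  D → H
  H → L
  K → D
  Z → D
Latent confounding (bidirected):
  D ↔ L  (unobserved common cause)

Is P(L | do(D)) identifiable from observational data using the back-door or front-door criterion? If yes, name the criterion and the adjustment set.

P(L|do(D)): frontdoor, adjust for {H}.

desc(D)\{D}={H,L}; candidates ⊆ {K,Z}.
D↔L: latent back-door arc(s) into D.
size 0: {}; under {} D still reaches {K,L,Z} ∋ L.
size 1: {K}, {Z}; under {K} D still reaches {L,Z} ∋ L.
size 2: {K,Z}; under {K,Z} D still reaches {L} ∋ L.
D↔L cannot be blocked by any observed set — no back-door set.
{H}: (i) intercepts every directed D→L path; (ii) no back-door D→{H}; (iii) {D} blocks every back-door {H}→L. Front-door holds.
P(L|do(D)) = Σ_{H} P(H|D) Σ_{D'} P(L|H,D')P(D').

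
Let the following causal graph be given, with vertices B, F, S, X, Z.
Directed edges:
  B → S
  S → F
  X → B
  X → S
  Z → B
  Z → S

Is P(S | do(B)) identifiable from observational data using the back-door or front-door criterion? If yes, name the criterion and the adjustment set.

desc(B)\{B}={F,S}; candidates ⊆ {X,Z}.
size 0: {}; under {} B still reaches {F,S,X,Z} ∋ S.
size 1: {X}, {Z}; under {X} B still reaches {F,S,Z} ∋ S.
{X,Z}: B⊥S given {X,Z} in G with B→· removed — back-door holds.
P(S|do(B)) = Σ_{X,Z} P(S|B,X,Z)·P(X,Z).

P(S|do(B)): backdoor, adjust for {X, Z}.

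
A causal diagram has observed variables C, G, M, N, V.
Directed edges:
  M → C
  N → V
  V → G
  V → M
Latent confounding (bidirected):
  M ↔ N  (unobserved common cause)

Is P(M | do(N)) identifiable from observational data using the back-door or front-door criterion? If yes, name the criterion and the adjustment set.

desc(N)\{N}={C,G,M,V}; candidates ⊆ {—}.
N↔M: latent back-door arc(s) into N.
size 0: {}; under {} N still reaches {C,M} ∋ M.
N↔M cannot be blocked by any observed set — no back-door set.
{V}: (i) intercepts every directed N→M path; (ii) no back-door N→{V}; (iii) {N} blocks every back-door {V}→M. Front-door holds.
P(M|do(N)) = Σ_{V} P(V|N) Σ_{N'} P(M|V,N')P(N').

P(M|do(N)): frontdoor, adjust for {V}.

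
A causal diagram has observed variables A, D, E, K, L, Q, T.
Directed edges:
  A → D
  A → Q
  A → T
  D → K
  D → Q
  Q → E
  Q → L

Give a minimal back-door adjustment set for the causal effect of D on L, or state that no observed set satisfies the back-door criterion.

desc(D)\{D}={E,K,L,Q}; candidates ⊆ {A,T}.
size 0: {}; under {} D still reaches {A,E,L,Q,T} ∋ L.
{A}: D⊥L given {A} in G with D→· removed — back-door holds.

D→L: minimal back-door set {A}.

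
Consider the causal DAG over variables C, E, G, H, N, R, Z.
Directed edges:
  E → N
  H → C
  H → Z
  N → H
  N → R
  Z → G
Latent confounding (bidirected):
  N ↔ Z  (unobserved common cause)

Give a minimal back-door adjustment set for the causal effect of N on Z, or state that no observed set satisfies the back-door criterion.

N→Z: no observed back-door set.

desc(N)\{N}={C,G,H,R,Z}; candidates ⊆ {E}.
N↔Z: latent back-door arc(s) into N.
size 0: {}; under {} N still reaches {E,G,Z} ∋ Z.
size 1: {E}; under {E} N still reaches {G,Z} ∋ Z.
N↔Z cannot be blocked by any observed set — no back-door set.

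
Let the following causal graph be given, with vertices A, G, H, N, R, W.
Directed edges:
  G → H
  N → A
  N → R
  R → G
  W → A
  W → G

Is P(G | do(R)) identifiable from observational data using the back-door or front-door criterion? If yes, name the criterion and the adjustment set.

P(G|do(R)): backdoor, adjust for ∅.

desc(R)\{R}={G,H}; candidates ⊆ {A,N,W}.
∅: R⊥G given ∅ in G with R→· removed — back-door holds.
P(G|do(R)) = P(G|R) — no adjustment needed.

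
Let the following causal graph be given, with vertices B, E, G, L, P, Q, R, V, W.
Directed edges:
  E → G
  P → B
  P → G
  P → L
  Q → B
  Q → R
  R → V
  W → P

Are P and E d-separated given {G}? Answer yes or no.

Bayes-Ball from P | {G} reaches {B,E,L,W}.
E ∈ reach(P|{G}) ⇒ P ⊥̸ E | {G}.

No — P and E are d-connected given {G}.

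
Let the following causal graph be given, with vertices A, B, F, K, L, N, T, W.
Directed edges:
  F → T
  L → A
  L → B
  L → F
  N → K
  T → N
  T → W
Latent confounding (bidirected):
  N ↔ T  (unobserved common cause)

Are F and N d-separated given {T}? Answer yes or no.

Bayes-Ball from F | {T} reaches {A,B,K,L,N}.
N ∈ reach(F|{T}) ⇒ F ⊥̸ N | {T}.

No — F and N are d-connected given {T}.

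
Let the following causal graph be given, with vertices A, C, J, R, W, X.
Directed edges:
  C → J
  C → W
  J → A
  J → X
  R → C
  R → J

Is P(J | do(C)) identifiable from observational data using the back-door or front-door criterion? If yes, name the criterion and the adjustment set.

desc(C)\{C}={A,J,W,X}; candidates ⊆ {R}.
size 0: {}; under {} C still reaches {A,J,R,X} ∋ J.
{R}: C⊥J given {R} in G with C→· removed — back-door holds.
P(J|do(C)) = Σ_{R} P(J|C,R)·P(R).

P(J|do(C)): backdoor, adjust for {R}.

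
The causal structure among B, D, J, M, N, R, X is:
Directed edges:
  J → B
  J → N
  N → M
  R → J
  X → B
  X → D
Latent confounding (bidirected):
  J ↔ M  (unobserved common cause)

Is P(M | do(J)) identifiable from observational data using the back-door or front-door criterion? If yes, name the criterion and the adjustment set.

desc(J)\{J}={B,M,N}; candidates ⊆ {D,R,X}.
J↔M: latent back-door arc(s) into J.
size 0: {}; under {} J still reaches {M,R} ∋ M.
size 1: {D}, {R}, {X}; under {D} J still reaches {M,R} ∋ M.
size 2: {D,R}, {D,X}, {R,X}; under {D,R} J still reaches {M} ∋ M.
J↔M cannot be blocked by any observed set — no back-door set.
{N}: (i) intercepts every directed J→M path; (ii) no back-door J→{N}; (iii) {J} blocks every back-door {N}→M. Front-door holds.
P(M|do(J)) = Σ_{N} P(N|J) Σ_{J'} P(M|N,J')P(J').

P(M|do(J)): frontdoor, adjust for {N}.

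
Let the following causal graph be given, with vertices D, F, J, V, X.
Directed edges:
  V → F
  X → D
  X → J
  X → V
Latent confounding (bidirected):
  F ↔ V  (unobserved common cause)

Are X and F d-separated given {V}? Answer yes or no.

Bayes-Ball from X | {V} reaches {D,F,J}.
F ∈ reach(X|{V}) ⇒ X ⊥̸ F | {V}.

No — X and F are d-connected given {V}.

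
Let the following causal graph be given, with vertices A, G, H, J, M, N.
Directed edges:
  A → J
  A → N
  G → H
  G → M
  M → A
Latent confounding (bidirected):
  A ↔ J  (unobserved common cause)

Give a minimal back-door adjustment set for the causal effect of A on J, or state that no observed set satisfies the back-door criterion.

desc(A)\{A}={J,N}; candidates ⊆ {G,H,M}.
A↔J: latent back-door arc(s) into A.
size 0: {}; under {} A still reaches {G,H,J,M} ∋ J.
size 1: {G}, {H}, {M}; under {G} A still reaches {J,M} ∋ J.
size 2: {G,H}, {G,M}, {H,M}; under {G,H} A still reaches {J,M} ∋ J.
A↔J cannot be blocked by any observed set — no back-door set.

A→J: no observed back-door set.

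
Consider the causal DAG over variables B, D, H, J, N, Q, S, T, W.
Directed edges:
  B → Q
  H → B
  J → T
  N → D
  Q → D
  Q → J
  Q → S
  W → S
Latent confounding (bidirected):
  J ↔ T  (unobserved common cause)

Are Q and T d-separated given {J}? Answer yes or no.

No — Q and T are d-connected given {J}.

Bayes-Ball from Q | {J} reaches {B,D,H,S,T}.
T ∈ reach(Q|{J}) ⇒ Q ⊥̸ T | {J}.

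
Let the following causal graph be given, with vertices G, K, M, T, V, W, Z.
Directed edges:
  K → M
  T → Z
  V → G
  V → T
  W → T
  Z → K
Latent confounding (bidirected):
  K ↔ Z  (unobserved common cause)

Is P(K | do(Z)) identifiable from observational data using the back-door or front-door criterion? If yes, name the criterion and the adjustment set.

desc(Z)\{Z}={K,M}; candidates ⊆ {G,T,V,W}.
Z↔K: latent back-door arc(s) into Z.
size 0: {}; under {} Z still reaches {G,K,M,T,V,W} ∋ K.
size 1: {G}, {T}, {V} …(+1); under {G} Z still reaches {K,M,T,V,W} ∋ K.
size 2: {G,T}, {G,V}, {G,W} …(+3); under {G,T} Z still reaches {K,M} ∋ K.
Z↔K cannot be blocked by any observed set — no back-door set.
No mediator lies on a directed Z→…→K path.
Neither criterion identifies P(K|do(Z)) in this graph.

P(K|do(Z)): not identifiable (no BD/FD set).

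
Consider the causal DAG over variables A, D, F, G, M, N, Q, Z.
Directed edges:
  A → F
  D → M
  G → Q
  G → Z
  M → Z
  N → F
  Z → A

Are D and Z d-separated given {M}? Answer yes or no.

Bayes-Ball from D | {M} reaches ∅.
Z ∉ reach(D|{M}) ⇒ D ⊥ Z | {M}.

Yes — D ⊥ Z | {M}.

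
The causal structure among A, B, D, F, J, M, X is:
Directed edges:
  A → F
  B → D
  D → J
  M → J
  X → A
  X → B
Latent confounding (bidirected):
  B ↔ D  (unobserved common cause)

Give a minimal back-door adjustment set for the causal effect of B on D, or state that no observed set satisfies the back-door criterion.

desc(B)\{B}={D,J}; candidates ⊆ {A,F,M,X}.
B↔D: latent back-door arc(s) into B.
size 0: {}; under {} B still reaches {A,D,F,J,X} ∋ D.
size 1: {A}, {F}, {M} …(+1); under {A} B still reaches {D,J,X} ∋ D.
size 2: {A,F}, {A,M}, {A,X} …(+3); under {A,F} B still reaches {D,J,X} ∋ D.
B↔D cannot be blocked by any observed set — no back-door set.

B→D: no observed back-door set.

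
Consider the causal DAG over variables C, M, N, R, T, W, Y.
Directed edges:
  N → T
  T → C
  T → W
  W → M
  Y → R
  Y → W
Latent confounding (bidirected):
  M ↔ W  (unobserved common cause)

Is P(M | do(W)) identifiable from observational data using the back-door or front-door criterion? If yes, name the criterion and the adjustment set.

P(M|do(W)): not identifiable (no BD/FD set).

desc(W)\{W}={M}; candidates ⊆ {C,N,R,T,Y}.
W↔M: latent back-door arc(s) into W.
size 0: {}; under {} W still reaches {C,M,N,R,T,Y} ∋ M.
size 1: {C}, {N}, {R} …(+2); under {C} W still reaches {M,N,R,T,Y} ∋ M.
size 2: {C,N}, {C,R}, {C,T} …(+7); under {C,N} W still reaches {M,R,T,Y} ∋ M.
W↔M cannot be blocked by any observed set — no back-door set.
No mediator lies on a directed W→…→M path.
Neither criterion identifies P(M|do(W)) in this graph.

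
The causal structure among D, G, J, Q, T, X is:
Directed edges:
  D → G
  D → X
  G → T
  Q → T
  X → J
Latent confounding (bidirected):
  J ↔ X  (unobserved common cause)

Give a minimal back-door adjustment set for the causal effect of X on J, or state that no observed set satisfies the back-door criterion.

X→J: no observed back-door set.

desc(X)\{X}={J}; candidates ⊆ {D,G,Q,T}.
X↔J: latent back-door arc(s) into X.
size 0: {}; under {} X still reaches {D,G,J,T} ∋ J.
size 1: {D}, {G}, {Q} …(+1); under {D} X still reaches {J} ∋ J.
size 2: {D,G}, {D,Q}, {D,T} …(+3); under {D,G} X still reaches {J} ∋ J.
X↔J cannot be blocked by any observed set — no back-door set.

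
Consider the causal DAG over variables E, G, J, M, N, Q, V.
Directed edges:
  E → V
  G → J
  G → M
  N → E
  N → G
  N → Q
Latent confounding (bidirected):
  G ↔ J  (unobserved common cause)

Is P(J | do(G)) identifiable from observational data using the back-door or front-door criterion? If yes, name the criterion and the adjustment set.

desc(G)\{G}={J,M}; candidates ⊆ {E,N,Q,V}.
G↔J: latent back-door arc(s) into G.
size 0: {}; under {} G still reaches {E,J,N,Q,V} ∋ J.
size 1: {E}, {N}, {Q} …(+1); under {E} G still reaches {J,N,Q} ∋ J.
size 2: {E,N}, {E,Q}, {E,V} …(+3); under {E,N} G still reaches {J} ∋ J.
G↔J cannot be blocked by any observed set — no back-door set.
No mediator lies on a directed G→…→J path.
Neither criterion identifies P(J|do(G)) in this graph.

P(J|do(G)): not identifiable (no BD/FD set).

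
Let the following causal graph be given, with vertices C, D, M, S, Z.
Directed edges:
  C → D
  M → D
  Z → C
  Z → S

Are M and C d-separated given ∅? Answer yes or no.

Yes — M ⊥ C | ∅.

Bayes-Ball from M | ∅ reaches {D}.
C ∉ reach(M|∅) ⇒ M ⊥ C | ∅.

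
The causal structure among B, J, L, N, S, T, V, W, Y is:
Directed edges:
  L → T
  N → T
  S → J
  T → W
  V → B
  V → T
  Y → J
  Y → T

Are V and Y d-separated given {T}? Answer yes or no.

Bayes-Ball from V | {T} reaches {B,J,L,N,Y}.
Y ∈ reach(V|{T}) ⇒ V ⊥̸ Y | {T}.

No — V and Y are d-connected given {T}.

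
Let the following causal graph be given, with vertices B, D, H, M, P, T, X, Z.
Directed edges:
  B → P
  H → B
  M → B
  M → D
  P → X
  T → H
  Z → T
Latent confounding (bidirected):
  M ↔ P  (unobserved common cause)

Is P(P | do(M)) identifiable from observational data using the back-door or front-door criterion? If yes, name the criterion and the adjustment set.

desc(M)\{M}={B,D,P,X}; candidates ⊆ {H,T,Z}.
M↔P: latent back-door arc(s) into M.
size 0: {}; under {} M still reaches {P,X} ∋ P.
size 1: {H}, {T}, {Z}; under {H} M still reaches {P,X} ∋ P.
size 2: {H,T}, {H,Z}, {T,Z}; under {H,T} M still reaches {P,X} ∋ P.
M↔P cannot be blocked by any observed set — no back-door set.
{B}: (i) intercepts every directed M→P path; (ii) no back-door M→{B}; (iii) {M} blocks every back-door {B}→P. Front-door holds.
P(P|do(M)) = Σ_{B} P(B|M) Σ_{M'} P(P|B,M')P(M').

P(P|do(M)): frontdoor, adjust for {B}.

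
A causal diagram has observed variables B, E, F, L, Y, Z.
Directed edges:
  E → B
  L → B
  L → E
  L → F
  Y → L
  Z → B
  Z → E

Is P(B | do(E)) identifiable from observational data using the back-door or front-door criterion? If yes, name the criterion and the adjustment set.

P(B|do(E)): backdoor, adjust for {L, Z}.

desc(E)\{E}={B}; candidates ⊆ {F,L,Y,Z}.
size 0: {}; under {} E still reaches {B,F,L,Y,Z} ∋ B.
size 1: {F}, {L}, {Y} …(+1); under {F} E still reaches {B,L,Y,Z} ∋ B.
{L,Z}: E⊥B given {L,Z} in G with E→· removed — back-door holds.
P(B|do(E)) = Σ_{L,Z} P(B|E,L,Z)·P(L,Z).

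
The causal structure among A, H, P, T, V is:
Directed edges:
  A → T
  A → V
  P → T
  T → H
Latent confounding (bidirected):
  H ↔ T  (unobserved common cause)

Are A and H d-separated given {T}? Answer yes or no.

Bayes-Ball from A | {T} reaches {H,P,V}.
H ∈ reach(A|{T}) ⇒ A ⊥̸ H | {T}.

No — A and H are d-connected given {T}.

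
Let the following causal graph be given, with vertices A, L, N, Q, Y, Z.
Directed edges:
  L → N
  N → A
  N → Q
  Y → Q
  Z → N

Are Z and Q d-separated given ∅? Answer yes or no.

No — Z and Q are d-connected given ∅.

Bayes-Ball from Z | ∅ reaches {A,N,Q}.
Q ∈ reach(Z|∅) ⇒ Z ⊥̸ Q | ∅.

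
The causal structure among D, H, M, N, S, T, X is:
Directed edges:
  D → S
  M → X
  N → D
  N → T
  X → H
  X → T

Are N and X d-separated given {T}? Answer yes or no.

No — N and X are d-connected given {T}.

Bayes-Ball from N | {T} reaches {D,H,M,S,X}.
X ∈ reach(N|{T}) ⇒ N ⊥̸ X | {T}.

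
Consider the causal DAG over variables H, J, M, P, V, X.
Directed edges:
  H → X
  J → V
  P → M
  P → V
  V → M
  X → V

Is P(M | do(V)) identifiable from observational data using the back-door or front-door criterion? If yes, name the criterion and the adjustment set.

desc(V)\{V}={M}; candidates ⊆ {H,J,P,X}.
size 0: {}; under {} V still reaches {H,J,M,P,X} ∋ M.
{P}: V⊥M given {P} in G with V→· removed — back-door holds.
P(M|do(V)) = Σ_{P} P(M|V,P)·P(P).

P(M|do(V)): backdoor, adjust for {P}.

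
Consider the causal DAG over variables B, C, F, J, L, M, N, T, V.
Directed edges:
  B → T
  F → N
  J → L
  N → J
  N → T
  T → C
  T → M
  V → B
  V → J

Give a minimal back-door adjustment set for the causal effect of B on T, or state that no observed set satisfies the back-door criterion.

desc(B)\{B}={C,M,T}; candidates ⊆ {F,J,L,N,V}.
∅: B⊥T given ∅ in G with B→· removed — back-door holds.

B→T: minimal back-door set ∅.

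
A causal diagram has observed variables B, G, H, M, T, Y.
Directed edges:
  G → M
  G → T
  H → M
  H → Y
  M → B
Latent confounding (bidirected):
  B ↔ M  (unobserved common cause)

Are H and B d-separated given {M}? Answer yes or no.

No — H and B are d-connected given {M}.

Bayes-Ball from H | {M} reaches {B,G,T,Y}.
B ∈ reach(H|{M}) ⇒ H ⊥̸ B | {M}.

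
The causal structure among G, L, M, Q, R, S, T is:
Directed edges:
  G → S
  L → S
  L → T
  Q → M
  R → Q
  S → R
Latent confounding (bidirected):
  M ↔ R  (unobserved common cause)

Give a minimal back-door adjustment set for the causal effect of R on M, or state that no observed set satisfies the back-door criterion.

desc(R)\{R}={M,Q}; candidates ⊆ {G,L,S,T}.
R↔M: latent back-door arc(s) into R.
size 0: {}; under {} R still reaches {G,L,M,S,T} ∋ M.
size 1: {G}, {L}, {S} …(+1); under {G} R still reaches {L,M,S,T} ∋ M.
size 2: {G,L}, {G,S}, {G,T} …(+3); under {G,L} R still reaches {M,S} ∋ M.
R↔M cannot be blocked by any observed set — no back-door set.

R→M: no observed back-door set.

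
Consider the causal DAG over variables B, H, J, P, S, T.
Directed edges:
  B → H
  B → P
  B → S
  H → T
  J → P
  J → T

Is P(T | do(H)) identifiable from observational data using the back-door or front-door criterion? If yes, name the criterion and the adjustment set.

desc(H)\{H}={T}; candidates ⊆ {B,J,P,S}.
∅: H⊥T given ∅ in G with H→· removed — back-door holds.
P(T|do(H)) = P(T|H) — no adjustment needed.

P(T|do(H)): backdoor, adjust for ∅.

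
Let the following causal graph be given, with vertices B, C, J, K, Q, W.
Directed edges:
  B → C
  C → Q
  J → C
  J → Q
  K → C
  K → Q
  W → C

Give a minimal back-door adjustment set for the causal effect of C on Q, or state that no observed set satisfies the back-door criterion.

C→Q: minimal back-door set {J, K}.

desc(C)\{C}={Q}; candidates ⊆ {B,J,K,W}.
size 0: {}; under {} C still reaches {B,J,K,Q,W} ∋ Q.
size 1: {B}, {J}, {K} …(+1); under {B} C still reaches {J,K,Q,W} ∋ Q.
{J,K}: C⊥Q given {J,K} in G with C→· removed — back-door holds.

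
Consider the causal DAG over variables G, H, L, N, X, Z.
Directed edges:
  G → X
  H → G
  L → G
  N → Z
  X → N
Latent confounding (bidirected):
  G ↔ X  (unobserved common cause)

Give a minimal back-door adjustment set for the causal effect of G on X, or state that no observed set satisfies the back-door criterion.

desc(G)\{G}={N,X,Z}; candidates ⊆ {H,L}.
G↔X: latent back-door arc(s) into G.
size 0: {}; under {} G still reaches {H,L,N,X,Z} ∋ X.
size 1: {H}, {L}; under {H} G still reaches {L,N,X,Z} ∋ X.
size 2: {H,L}; under {H,L} G still reaches {N,X,Z} ∋ X.
G↔X cannot be blocked by any observed set — no back-door set.

G→X: no observed back-door set.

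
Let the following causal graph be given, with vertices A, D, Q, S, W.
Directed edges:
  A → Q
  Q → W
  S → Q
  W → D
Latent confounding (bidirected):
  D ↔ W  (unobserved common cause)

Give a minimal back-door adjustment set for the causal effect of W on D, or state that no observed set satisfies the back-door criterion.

W→D: no observed back-door set.

desc(W)\{W}={D}; candidates ⊆ {A,Q,S}.
W↔D: latent back-door arc(s) into W.
size 0: {}; under {} W still reaches {A,D,Q,S} ∋ D.
size 1: {A}, {Q}, {S}; under {A} W still reaches {D,Q,S} ∋ D.
size 2: {A,Q}, {A,S}, {Q,S}; under {A,Q} W still reaches {D} ∋ D.
W↔D cannot be blocked by any observed set — no back-door set.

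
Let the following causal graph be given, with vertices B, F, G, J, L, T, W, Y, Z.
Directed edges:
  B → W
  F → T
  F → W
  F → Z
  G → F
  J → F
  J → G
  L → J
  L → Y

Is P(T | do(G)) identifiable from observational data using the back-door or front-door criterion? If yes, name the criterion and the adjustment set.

P(T|do(G)): backdoor, adjust for {J}.

desc(G)\{G}={F,T,W,Z}; candidates ⊆ {B,J,L,Y}.
size 0: {}; under {} G still reaches {F,J,L,T,W,Y,Z} ∋ T.
{J}: G⊥T given {J} in G with G→· removed — back-door holds.
P(T|do(G)) = Σ_{J} P(T|G,J)·P(J).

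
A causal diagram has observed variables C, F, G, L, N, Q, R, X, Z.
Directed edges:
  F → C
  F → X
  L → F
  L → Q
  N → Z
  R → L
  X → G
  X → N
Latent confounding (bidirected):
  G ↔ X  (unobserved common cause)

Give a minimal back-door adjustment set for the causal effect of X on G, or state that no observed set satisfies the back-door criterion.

desc(X)\{X}={G,N,Z}; candidates ⊆ {C,F,L,Q,R}.
X↔G: latent back-door arc(s) into X.
size 0: {}; under {} X still reaches {C,F,G,L,Q,R} ∋ G.
size 1: {C}, {F}, {L} …(+2); under {C} X still reaches {F,G,L,Q,R} ∋ G.
size 2: {C,F}, {C,L}, {C,Q} …(+7); under {C,F} X still reaches {G} ∋ G.
X↔G cannot be blocked by any observed set — no back-door set.

X→G: no observed back-door set.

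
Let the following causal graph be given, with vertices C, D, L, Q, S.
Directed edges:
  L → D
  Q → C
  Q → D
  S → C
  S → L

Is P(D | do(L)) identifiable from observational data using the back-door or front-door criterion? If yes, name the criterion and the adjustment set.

desc(L)\{L}={D}; candidates ⊆ {C,Q,S}.
∅: L⊥D given ∅ in G with L→· removed — back-door holds.
P(D|do(L)) = P(D|L) — no adjustment needed.

P(D|do(L)): backdoor, adjust for ∅.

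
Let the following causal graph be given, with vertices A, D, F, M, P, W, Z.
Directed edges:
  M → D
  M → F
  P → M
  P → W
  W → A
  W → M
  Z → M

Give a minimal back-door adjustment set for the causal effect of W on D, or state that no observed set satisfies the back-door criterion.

desc(W)\{W}={A,D,F,M}; candidates ⊆ {P,Z}.
size 0: {}; under {} W still reaches {D,F,M,P} ∋ D.
{P}: W⊥D given {P} in G with W→· removed — back-door holds.

W→D: minimal back-door set {P}.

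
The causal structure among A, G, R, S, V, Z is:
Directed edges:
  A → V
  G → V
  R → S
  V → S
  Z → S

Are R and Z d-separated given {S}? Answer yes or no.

Bayes-Ball from R | {S} reaches {A,G,V,Z}.
Z ∈ reach(R|{S}) ⇒ R ⊥̸ Z | {S}.

No — R and Z are d-connected given {S}.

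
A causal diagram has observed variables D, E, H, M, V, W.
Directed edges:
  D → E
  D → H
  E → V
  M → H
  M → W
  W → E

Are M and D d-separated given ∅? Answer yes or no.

Yes — M ⊥ D | ∅.

Bayes-Ball from M | ∅ reaches {E,H,V,W}.
D ∉ reach(M|∅) ⇒ M ⊥ D | ∅.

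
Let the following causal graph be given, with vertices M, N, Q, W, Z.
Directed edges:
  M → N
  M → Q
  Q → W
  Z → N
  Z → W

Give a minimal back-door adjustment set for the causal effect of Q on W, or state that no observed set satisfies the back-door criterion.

Q→W: minimal back-door set ∅.

desc(Q)\{Q}={W}; candidates ⊆ {M,N,Z}.
∅: Q⊥W given ∅ in G with Q→· removed — back-door holds.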